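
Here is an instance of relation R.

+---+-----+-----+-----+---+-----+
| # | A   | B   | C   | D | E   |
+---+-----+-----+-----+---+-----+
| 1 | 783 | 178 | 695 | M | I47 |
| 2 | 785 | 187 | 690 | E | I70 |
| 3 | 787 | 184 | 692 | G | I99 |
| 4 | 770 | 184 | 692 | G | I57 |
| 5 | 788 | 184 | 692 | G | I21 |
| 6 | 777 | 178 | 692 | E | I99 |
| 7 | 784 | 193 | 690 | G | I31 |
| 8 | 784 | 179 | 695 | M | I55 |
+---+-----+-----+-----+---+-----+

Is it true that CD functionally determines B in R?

No

(C=695, D=M): rows 1, 8 → B takes values {178, 179} — violation
(C=690, D=E): row 2 → B = 187 ✓
(C=692, D=G): rows 3, 4, 5 → B = 184, 184, 184 ✓
(C=692, D=E): row 6 → B = 178 ✓
(C=690, D=G): row 7 → B = 193 ✓
Two rows agree on CD but differ on B, so CD -> B does not hold.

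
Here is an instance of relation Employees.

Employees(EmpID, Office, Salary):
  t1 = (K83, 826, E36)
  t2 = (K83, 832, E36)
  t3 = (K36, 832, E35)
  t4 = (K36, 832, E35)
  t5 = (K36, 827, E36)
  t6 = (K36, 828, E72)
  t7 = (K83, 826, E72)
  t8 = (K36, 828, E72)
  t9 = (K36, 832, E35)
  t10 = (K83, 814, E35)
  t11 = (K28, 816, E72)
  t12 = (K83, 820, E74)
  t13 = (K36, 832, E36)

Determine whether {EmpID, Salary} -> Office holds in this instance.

No

(EmpID=K83, Salary=E36): rows 1, 2 → Office takes values {826, 832} — violation
(EmpID=K36, Salary=E35): rows 3, 4, 9 → Office = 832, 832, 832 ✓
(EmpID=K36, Salary=E36): rows 5, 13 → Office takes values {827, 832} — violation
(EmpID=K36, Salary=E72): rows 6, 8 → Office = 828, 828 ✓
(EmpID=K83, Salary=E72): row 7 → Office = 826 ✓
(EmpID=K83, Salary=E35): row 10 → Office = 814 ✓
(EmpID=K28, Salary=E72): row 11 → Office = 816 ✓
(EmpID=K83, Salary=E74): row 12 → Office = 820 ✓
Two rows agree on {EmpID, Salary} but differ on Office, so {EmpID, Salary} -> Office does not hold.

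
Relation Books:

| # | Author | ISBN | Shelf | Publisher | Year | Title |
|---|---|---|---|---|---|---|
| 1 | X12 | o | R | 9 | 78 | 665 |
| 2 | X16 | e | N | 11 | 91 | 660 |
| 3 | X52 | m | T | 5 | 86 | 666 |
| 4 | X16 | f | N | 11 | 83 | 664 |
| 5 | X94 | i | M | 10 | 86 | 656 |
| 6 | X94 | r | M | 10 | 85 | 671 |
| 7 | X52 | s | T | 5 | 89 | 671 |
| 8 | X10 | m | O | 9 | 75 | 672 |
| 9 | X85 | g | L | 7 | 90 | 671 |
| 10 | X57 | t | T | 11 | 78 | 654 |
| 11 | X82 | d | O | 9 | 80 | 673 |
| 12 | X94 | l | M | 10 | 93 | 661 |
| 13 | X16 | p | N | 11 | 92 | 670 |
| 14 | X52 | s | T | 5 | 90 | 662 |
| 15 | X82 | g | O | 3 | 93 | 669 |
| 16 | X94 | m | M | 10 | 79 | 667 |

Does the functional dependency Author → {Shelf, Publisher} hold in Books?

Author=X12: row 1 → {Shelf,Publisher} = (R, 9) ✓
Author=X16: rows 2, 4, 13 → {Shelf,Publisher} = (N, 11), (N, 11), (N, 11) ✓
Author=X52: rows 3, 7, 14 → {Shelf,Publisher} = (T, 5), (T, 5), (T, 5) ✓
Author=X94: rows 5, 6, 12, 16 → {Shelf,Publisher} = (M, 10), (M, 10), (M, 10), (M, 10) ✓
Author=X10: row 8 → {Shelf,Publisher} = (O, 9) ✓
Author=X85: row 9 → {Shelf,Publisher} = (L, 7) ✓
Author=X57: row 10 → {Shelf,Publisher} = (T, 11) ✓
Author=X82: rows 11, 15 → {Shelf,Publisher} takes values {(O, 9), (O, 3)} — violation
Two rows agree on Author but differ on {Shelf, Publisher}, so Author → {Shelf, Publisher} does not hold.

No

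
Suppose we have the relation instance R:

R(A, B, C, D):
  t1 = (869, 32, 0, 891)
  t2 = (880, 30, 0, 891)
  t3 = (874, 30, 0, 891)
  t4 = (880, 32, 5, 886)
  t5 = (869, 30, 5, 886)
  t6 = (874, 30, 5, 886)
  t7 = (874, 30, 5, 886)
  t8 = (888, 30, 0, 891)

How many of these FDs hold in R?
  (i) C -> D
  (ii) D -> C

2

(i) C -> D: every LHS value maps to a single RHS value — holds.
(ii) D -> C: every LHS value maps to a single RHS value — holds.
2 of the 2 dependencies hold.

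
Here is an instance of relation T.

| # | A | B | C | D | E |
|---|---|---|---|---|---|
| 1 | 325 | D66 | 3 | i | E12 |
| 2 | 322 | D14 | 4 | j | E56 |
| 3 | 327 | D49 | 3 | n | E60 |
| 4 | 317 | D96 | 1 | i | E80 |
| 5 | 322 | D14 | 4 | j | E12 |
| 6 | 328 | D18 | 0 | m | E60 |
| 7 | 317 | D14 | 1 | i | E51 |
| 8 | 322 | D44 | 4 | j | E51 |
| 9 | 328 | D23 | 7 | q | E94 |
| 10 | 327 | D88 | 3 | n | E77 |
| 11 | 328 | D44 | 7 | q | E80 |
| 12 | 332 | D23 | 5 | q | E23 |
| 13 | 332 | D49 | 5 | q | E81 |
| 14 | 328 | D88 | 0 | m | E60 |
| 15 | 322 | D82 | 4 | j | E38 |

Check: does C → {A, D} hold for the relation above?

C=3: rows 1, 3, 10 → {A,D} takes values {(325, i), (327, n)} — violation
C=4: rows 2, 5, 8, 15 → {A,D} = (322, j), (322, j), (322, j), (322, j) ✓
C=1: rows 4, 7 → {A,D} = (317, i), (317, i) ✓
C=0: rows 6, 14 → {A,D} = (328, m), (328, m) ✓
C=7: rows 9, 11 → {A,D} = (328, q), (328, q) ✓
C=5: rows 12, 13 → {A,D} = (332, q), (332, q) ✓
Two rows agree on C but differ on {A, D}, so C → {A, D} does not hold.

No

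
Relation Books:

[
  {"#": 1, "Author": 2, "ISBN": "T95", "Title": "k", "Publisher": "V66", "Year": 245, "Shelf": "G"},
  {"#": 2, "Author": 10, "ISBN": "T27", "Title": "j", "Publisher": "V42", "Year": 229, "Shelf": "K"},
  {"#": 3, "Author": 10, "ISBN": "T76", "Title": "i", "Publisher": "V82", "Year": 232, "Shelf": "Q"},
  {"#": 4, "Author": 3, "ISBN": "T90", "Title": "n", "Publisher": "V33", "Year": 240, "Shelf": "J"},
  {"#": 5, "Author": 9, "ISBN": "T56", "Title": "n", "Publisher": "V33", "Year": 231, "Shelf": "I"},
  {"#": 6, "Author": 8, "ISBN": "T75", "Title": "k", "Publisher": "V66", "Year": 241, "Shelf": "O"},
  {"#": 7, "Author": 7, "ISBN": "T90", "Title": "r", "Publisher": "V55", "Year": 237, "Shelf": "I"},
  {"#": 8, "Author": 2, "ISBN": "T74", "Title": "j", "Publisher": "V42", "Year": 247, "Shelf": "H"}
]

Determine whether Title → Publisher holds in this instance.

Yes

Title=k: rows 1, 6 → Publisher = V66, V66 ✓
Title=j: rows 2, 8 → Publisher = V42, V42 ✓
Title=i: row 3 → Publisher = V82 ✓
Title=n: rows 4, 5 → Publisher = V33, V33 ✓
Title=r: row 7 → Publisher = V55 ✓
Every Title value is associated with a single Publisher value, so Title → Publisher holds.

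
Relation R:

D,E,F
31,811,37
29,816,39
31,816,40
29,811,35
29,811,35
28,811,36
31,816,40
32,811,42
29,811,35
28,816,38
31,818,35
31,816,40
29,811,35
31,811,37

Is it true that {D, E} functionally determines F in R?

Yes

(D=31, E=811): 2 rows → F = 37, 37 ✓
(D=29, E=816): 1 row → F = 39 ✓
(D=31, E=816): 3 rows → F = 40, 40, 40 ✓
(D=29, E=811): 4 rows → F = 35, 35, 35, 35 ✓
(D=28, E=811): 1 row → F = 36 ✓
(D=32, E=811): 1 row → F = 42 ✓
(D=28, E=816): 1 row → F = 38 ✓
(D=31, E=818): 1 row → F = 35 ✓
Every {D, E} value is associated with a single F value, so {D, E} -> F holds.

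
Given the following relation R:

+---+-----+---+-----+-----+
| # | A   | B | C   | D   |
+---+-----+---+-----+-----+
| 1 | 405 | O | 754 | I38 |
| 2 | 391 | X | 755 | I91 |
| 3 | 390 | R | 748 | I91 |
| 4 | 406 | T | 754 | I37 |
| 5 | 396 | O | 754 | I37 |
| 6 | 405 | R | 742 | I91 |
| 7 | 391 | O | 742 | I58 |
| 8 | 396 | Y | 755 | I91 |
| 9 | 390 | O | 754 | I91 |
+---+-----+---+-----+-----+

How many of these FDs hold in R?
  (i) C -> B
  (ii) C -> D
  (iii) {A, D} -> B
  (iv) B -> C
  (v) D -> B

0

(i) C -> B: C=754: rows 1, 4, 5, 9 → B takes values {O, T} — violation; C=755: rows 2, 8 → B takes values {X, Y} — violation; C=742: rows 6, 7 → B takes values {R, O} — violation — fails.
(ii) C -> D: C=754: rows 1, 4, 5, 9 → D takes values {I38, I37, I91} — violation; C=742: rows 6, 7 → D takes values {I91, I58} — violation — fails.
(iii) {A, D} -> B: (A=390, D=I91): rows 3, 9 → B takes values {R, O} — violation — fails.
(iv) B -> C: B=O: rows 1, 5, 7, 9 → C takes values {754, 742} — violation; B=R: rows 3, 6 → C takes values {748, 742} — violation — fails.
(v) D -> B: D=I91: rows 2, 3, 6, 8, 9 → B takes values {X, R, Y, O} — violation; D=I37: rows 4, 5 → B takes values {T, O} — violation — fails.
None of the 5 dependencies hold.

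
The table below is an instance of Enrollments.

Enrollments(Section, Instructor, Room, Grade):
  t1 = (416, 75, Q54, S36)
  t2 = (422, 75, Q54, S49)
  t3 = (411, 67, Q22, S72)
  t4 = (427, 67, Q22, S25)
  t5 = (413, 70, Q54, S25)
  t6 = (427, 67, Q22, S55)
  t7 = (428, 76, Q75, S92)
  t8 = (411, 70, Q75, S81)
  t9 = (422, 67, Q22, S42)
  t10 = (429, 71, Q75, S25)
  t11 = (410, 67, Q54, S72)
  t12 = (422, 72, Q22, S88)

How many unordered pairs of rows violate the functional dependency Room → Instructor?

12

Room=Q54: violating pairs (1,5), (1,11), (2,5), (2,11), (5,11) — 5 pairs.
Room=Q22: violating pairs (3,12), (4,12), (6,12), (9,12) — 4 pairs.
Room=Q75: violating pairs (7,8), (7,10), (8,10) — 3 pairs.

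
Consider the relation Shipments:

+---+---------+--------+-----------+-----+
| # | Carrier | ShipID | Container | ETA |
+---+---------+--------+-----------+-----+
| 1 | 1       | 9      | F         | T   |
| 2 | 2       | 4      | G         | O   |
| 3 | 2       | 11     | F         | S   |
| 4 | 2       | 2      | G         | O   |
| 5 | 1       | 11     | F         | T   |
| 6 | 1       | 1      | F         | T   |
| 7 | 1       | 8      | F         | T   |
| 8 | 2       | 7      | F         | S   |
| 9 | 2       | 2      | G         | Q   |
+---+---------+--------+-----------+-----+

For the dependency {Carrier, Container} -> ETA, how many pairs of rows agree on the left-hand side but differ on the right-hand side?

(Carrier=1, Container=F): all 4 rows agree on ETA — 0 pairs.
(Carrier=2, Container=G): violating pairs (2,9), (4,9) — 2 pairs.
(Carrier=2, Container=F): all 2 rows agree on ETA — 0 pairs.

2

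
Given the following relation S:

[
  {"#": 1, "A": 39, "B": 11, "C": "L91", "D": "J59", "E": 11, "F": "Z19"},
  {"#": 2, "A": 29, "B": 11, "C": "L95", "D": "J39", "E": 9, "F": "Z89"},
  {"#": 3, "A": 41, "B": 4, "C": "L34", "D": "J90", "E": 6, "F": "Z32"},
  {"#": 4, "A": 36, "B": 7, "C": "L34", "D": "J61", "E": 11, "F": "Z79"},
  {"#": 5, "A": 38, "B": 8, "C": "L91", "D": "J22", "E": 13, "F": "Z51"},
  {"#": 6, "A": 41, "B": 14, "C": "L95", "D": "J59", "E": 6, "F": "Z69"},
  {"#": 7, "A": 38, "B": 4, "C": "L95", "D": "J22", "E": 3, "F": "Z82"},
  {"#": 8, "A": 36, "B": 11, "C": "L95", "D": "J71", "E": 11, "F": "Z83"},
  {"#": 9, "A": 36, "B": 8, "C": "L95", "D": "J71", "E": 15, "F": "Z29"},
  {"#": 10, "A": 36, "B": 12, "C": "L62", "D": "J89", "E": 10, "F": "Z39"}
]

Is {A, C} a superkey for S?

Rows 8 and 9 have the same {A, C} value (A=36, C=L95) but are distinct tuples, so {A, C} does not determine every attribute — not a superkey.

No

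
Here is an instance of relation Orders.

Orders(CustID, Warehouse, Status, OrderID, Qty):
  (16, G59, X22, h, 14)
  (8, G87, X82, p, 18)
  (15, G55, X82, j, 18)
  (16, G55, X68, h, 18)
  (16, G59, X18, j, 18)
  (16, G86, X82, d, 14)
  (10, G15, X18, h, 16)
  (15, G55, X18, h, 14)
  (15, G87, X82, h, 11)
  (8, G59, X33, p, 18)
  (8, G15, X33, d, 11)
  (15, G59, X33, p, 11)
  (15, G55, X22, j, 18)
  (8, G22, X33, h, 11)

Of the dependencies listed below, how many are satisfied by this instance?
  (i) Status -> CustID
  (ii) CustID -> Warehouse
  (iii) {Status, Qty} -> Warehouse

0

(i) Status -> CustID: Status=X22: 2 rows → CustID takes values {16, 15} — violation; Status=X82: 4 rows → CustID takes values {8, 15, 16} — violation; Status=X18: 3 rows → CustID takes values {16, 10, 15} — violation; Status=X33: 4 rows → CustID takes values {8, 15} — violation — fails.
(ii) CustID -> Warehouse: CustID=16: 4 rows → Warehouse takes values {G59, G55, G86} — violation; CustID=8: 4 rows → Warehouse takes values {G87, G59, G15, G22} — violation; CustID=15: 5 rows → Warehouse takes values {G55, G87, G59} — violation — fails.
(iii) {Status, Qty} -> Warehouse: (Status=X82, Qty=18): 2 rows → Warehouse takes values {G87, G55} — violation; (Status=X33, Qty=11): 3 rows → Warehouse takes values {G15, G59, G22} — violation — fails.
None of the 3 dependencies hold.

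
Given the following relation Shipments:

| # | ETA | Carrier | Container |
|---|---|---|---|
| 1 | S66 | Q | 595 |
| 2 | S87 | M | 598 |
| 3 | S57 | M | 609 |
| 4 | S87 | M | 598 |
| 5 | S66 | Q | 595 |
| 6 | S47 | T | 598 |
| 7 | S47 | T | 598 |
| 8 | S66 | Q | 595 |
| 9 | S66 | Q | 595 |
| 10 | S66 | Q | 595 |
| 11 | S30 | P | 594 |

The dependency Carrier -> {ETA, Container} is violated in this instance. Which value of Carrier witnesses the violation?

M

Carrier=Q: rows 1, 5, 8, 9, 10 → {ETA,Container} = (S66, 595), (S66, 595), (S66, 595), (S66, 595), (S66, 595) ✓
Carrier=M: rows 2, 3, 4 → {ETA,Container} takes values {(S87, 598), (S57, 609)} — violation
Carrier=T: rows 6, 7 → {ETA,Container} = (S47, 598), (S47, 598) ✓
Carrier=P: row 11 → {ETA,Container} = (S30, 594) ✓
The only Carrier value with inconsistent RHS is Carrier=M.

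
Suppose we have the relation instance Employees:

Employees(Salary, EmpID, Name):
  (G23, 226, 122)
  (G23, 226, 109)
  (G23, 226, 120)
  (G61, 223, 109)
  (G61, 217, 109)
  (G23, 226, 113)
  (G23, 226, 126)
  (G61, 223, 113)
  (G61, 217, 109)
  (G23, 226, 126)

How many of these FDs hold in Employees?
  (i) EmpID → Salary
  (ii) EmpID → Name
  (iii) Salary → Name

(i) EmpID → Salary: every LHS value maps to a single RHS value — holds.
(ii) EmpID → Name: EmpID=226: 6 rows → Name takes values {122, 109, 120, 113, 126} — violation; EmpID=223: 2 rows → Name takes values {109, 113} — violation — fails.
(iii) Salary → Name: Salary=G23: 6 rows → Name takes values {122, 109, 120, 113, 126} — violation; Salary=G61: 4 rows → Name takes values {109, 113} — violation — fails.
1 of the 3 dependencies holds.

1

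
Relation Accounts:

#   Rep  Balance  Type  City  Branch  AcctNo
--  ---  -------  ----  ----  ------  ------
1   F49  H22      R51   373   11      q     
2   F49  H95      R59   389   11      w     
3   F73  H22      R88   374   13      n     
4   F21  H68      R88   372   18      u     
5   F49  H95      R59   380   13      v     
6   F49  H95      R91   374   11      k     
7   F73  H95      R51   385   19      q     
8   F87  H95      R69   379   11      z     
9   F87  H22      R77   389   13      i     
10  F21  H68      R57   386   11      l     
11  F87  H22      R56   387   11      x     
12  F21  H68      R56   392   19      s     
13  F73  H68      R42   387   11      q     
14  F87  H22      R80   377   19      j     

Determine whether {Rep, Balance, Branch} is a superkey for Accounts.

Rows 2 and 6 have the same {Rep, Balance, Branch} value (Rep=F49, Balance=H95, Branch=11) but are distinct tuples, so {Rep, Balance, Branch} does not determine every attribute — not a superkey.

No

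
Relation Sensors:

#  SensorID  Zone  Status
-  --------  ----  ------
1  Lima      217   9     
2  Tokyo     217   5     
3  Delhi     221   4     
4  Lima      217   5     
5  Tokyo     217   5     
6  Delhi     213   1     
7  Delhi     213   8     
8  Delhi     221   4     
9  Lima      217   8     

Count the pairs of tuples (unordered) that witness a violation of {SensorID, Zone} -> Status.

4

(SensorID=Lima, Zone=217): violating pairs (1,4), (1,9), (4,9) — 3 pairs.
(SensorID=Tokyo, Zone=217): all 2 rows agree on Status — 0 pairs.
(SensorID=Delhi, Zone=221): all 2 rows agree on Status — 0 pairs.
(SensorID=Delhi, Zone=213): violating pairs (6,7) — 1 pair.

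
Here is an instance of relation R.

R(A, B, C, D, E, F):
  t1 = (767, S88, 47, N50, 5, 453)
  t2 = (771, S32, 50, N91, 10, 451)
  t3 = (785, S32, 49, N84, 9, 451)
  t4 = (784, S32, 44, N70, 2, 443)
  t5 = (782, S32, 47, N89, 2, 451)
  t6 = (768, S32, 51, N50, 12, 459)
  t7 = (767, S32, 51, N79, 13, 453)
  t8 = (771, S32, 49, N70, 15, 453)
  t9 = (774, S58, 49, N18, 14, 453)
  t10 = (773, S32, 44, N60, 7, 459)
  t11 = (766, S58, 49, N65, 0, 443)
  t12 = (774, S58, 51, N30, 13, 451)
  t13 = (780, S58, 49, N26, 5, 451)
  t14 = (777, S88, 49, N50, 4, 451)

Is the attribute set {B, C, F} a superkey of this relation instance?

Yes

All 14 rows have distinct {B, C, F} values, so {B, C, F} → (all attributes) holds and {B, C, F} is a superkey.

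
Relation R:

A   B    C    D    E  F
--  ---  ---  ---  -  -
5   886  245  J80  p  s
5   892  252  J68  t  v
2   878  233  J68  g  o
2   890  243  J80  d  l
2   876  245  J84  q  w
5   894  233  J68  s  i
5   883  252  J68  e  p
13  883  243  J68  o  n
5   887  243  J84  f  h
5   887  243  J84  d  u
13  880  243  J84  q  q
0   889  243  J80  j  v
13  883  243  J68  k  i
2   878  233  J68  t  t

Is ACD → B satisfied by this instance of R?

(A=5, C=245, D=J80): 1 row → B = 886 ✓
(A=5, C=252, D=J68): 2 rows → B takes values {892, 883} — violation
(A=2, C=233, D=J68): 2 rows → B = 878, 878 ✓
(A=2, C=243, D=J80): 1 row → B = 890 ✓
(A=2, C=245, D=J84): 1 row → B = 876 ✓
(A=5, C=233, D=J68): 1 row → B = 894 ✓
(A=13, C=243, D=J68): 2 rows → B = 883, 883 ✓
(A=5, C=243, D=J84): 2 rows → B = 887, 887 ✓
(A=13, C=243, D=J84): 1 row → B = 880 ✓
(A=0, C=243, D=J80): 1 row → B = 889 ✓
Two rows agree on ACD but differ on B, so ACD → B does not hold.

No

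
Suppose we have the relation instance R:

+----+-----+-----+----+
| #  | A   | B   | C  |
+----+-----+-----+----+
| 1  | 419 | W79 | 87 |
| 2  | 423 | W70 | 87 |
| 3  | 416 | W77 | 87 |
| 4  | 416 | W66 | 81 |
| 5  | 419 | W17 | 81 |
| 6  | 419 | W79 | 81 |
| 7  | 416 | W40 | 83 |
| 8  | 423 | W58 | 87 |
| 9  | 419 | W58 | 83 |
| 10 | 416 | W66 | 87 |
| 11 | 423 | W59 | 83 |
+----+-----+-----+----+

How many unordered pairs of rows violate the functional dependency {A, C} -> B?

(A=423, C=87): violating pairs (2,8) — 1 pair.
(A=416, C=87): violating pairs (3,10) — 1 pair.
(A=419, C=81): violating pairs (5,6) — 1 pair.

3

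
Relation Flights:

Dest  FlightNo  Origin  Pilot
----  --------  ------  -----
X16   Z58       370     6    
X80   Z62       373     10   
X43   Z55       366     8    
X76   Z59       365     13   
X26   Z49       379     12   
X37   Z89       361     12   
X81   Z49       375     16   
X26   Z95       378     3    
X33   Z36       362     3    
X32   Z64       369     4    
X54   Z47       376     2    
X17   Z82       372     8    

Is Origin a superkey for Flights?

All 12 rows have distinct Origin values, so Origin → (all attributes) holds and Origin is a superkey.

Yes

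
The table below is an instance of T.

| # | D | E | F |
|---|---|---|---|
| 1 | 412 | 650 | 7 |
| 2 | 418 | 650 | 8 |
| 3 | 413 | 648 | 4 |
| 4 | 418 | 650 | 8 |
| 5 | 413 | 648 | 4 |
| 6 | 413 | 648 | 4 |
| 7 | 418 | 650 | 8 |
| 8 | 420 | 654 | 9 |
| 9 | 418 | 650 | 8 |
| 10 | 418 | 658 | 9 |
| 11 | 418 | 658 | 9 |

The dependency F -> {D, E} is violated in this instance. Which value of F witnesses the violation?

F=7: row 1 → {D,E} = (412, 650) ✓
F=8: rows 2, 4, 7, 9 → {D,E} = (418, 650), (418, 650), (418, 650), (418, 650) ✓
F=4: rows 3, 5, 6 → {D,E} = (413, 648), (413, 648), (413, 648) ✓
F=9: rows 8, 10, 11 → {D,E} takes values {(420, 654), (418, 658)} — violation
The only F value with inconsistent RHS is F=9.

9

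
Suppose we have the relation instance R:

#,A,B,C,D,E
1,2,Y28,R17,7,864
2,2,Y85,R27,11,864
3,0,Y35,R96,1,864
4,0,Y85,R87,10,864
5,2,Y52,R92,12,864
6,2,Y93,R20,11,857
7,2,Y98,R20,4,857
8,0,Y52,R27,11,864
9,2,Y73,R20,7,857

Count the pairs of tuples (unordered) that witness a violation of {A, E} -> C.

(A=2, E=864): violating pairs (1,2), (1,5), (2,5) — 3 pairs.
(A=0, E=864): violating pairs (3,4), (3,8), (4,8) — 3 pairs.
(A=2, E=857): all 3 rows agree on C — 0 pairs.

6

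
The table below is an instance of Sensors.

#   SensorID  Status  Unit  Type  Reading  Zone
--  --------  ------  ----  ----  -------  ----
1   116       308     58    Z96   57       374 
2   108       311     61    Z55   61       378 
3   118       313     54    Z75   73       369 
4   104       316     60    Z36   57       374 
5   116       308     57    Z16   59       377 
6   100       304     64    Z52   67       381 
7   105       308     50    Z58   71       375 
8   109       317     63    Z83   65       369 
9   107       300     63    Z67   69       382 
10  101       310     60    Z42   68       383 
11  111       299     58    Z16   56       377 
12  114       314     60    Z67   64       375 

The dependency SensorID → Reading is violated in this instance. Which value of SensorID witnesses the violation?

116

SensorID=116: rows 1, 5 → Reading takes values {57, 59} — violation
SensorID=108: row 2 → Reading = 61 ✓
SensorID=118: row 3 → Reading = 73 ✓
SensorID=104: row 4 → Reading = 57 ✓
SensorID=100: row 6 → Reading = 67 ✓
SensorID=105: row 7 → Reading = 71 ✓
SensorID=109: row 8 → Reading = 65 ✓
SensorID=107: row 9 → Reading = 69 ✓
SensorID=101: row 10 → Reading = 68 ✓
SensorID=111: row 11 → Reading = 56 ✓
SensorID=114: row 12 → Reading = 64 ✓
The only SensorID value with inconsistent Reading is SensorID=116.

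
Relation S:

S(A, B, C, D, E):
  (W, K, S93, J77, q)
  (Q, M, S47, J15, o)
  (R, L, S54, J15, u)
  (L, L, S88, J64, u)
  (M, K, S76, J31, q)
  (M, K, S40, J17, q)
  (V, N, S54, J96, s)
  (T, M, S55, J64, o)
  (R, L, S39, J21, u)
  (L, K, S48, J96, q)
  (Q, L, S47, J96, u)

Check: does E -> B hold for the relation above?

Yes

E=q: 4 rows → B = K, K, K, K ✓
E=o: 2 rows → B = M, M ✓
E=u: 4 rows → B = L, L, L, L ✓
E=s: 1 row → B = N ✓
Every E value is associated with a single B value, so E -> B holds.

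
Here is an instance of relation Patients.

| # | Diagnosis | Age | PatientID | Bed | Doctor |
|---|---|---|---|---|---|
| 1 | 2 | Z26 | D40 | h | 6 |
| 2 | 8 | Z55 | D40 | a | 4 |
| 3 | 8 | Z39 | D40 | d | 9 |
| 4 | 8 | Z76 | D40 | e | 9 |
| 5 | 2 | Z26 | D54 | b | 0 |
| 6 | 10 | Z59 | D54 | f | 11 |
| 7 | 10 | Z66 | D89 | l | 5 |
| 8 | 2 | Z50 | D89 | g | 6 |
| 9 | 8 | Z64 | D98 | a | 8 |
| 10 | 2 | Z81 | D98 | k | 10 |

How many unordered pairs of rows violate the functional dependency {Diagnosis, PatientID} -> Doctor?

2

(Diagnosis=8, PatientID=D40): violating pairs (2,3), (2,4) — 2 pairs.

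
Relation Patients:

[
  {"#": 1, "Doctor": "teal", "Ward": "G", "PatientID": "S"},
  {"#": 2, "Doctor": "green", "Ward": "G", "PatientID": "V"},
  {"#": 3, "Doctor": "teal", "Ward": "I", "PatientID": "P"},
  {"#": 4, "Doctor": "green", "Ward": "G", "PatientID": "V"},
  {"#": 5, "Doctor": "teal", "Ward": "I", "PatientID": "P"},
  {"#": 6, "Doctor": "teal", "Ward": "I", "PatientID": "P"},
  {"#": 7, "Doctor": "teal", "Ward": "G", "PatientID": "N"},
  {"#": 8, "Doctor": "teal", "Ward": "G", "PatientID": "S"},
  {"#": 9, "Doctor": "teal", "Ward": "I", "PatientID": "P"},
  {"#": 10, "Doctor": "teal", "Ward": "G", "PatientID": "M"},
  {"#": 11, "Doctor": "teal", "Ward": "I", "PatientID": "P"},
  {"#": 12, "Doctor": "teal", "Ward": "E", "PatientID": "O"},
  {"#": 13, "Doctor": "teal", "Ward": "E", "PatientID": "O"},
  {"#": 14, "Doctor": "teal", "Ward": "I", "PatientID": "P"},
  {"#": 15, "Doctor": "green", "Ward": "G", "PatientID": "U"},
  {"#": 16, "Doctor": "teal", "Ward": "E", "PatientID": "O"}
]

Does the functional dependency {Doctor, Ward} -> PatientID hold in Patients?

No

(Doctor=teal, Ward=G): rows 1, 7, 8, 10 → PatientID takes values {S, N, M} — violation
(Doctor=green, Ward=G): rows 2, 4, 15 → PatientID takes values {V, U} — violation
(Doctor=teal, Ward=I): rows 3, 5, 6, 9, 11, 14 → PatientID = P, P, P, P, P, P ✓
(Doctor=teal, Ward=E): rows 12, 13, 16 → PatientID = O, O, O ✓
Two rows agree on {Doctor, Ward} but differ on PatientID, so {Doctor, Ward} -> PatientID does not hold.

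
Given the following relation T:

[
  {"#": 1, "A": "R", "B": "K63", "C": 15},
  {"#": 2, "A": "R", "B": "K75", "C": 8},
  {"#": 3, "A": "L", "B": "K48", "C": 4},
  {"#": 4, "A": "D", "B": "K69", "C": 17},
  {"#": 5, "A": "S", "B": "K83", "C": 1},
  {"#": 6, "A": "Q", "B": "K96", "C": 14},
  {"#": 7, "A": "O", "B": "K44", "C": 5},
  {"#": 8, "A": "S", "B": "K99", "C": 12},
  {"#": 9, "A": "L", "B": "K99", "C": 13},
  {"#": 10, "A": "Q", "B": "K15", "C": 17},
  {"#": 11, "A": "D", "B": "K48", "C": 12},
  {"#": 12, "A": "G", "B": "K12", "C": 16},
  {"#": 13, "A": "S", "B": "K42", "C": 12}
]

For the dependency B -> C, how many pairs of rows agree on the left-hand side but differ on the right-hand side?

B=K48: violating pairs (3,11) — 1 pair.
B=K99: violating pairs (8,9) — 1 pair.

2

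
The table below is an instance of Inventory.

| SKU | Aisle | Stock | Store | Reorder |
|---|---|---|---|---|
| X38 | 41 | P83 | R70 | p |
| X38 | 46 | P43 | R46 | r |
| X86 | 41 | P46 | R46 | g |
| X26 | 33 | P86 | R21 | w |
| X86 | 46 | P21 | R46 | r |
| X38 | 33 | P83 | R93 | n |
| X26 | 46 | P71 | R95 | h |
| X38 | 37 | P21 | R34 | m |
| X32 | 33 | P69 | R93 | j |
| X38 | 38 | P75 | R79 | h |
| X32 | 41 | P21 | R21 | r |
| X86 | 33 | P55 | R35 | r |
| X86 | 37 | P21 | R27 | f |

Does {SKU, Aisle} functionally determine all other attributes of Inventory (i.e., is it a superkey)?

Yes

All 13 rows have distinct {SKU, Aisle} values, so {SKU, Aisle} → (all attributes) holds and {SKU, Aisle} is a superkey.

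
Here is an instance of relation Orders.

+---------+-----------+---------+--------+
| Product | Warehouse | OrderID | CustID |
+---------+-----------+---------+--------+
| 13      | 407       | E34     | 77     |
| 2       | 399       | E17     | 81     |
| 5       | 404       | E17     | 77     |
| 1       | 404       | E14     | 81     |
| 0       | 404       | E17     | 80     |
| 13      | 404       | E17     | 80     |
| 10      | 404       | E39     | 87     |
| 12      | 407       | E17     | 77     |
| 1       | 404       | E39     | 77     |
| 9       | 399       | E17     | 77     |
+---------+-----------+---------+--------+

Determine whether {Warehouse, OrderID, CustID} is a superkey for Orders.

Two distinct rows share (Warehouse=404, OrderID=E17, CustID=80), so {Warehouse, OrderID, CustID} does not determine every attribute — not a superkey.

No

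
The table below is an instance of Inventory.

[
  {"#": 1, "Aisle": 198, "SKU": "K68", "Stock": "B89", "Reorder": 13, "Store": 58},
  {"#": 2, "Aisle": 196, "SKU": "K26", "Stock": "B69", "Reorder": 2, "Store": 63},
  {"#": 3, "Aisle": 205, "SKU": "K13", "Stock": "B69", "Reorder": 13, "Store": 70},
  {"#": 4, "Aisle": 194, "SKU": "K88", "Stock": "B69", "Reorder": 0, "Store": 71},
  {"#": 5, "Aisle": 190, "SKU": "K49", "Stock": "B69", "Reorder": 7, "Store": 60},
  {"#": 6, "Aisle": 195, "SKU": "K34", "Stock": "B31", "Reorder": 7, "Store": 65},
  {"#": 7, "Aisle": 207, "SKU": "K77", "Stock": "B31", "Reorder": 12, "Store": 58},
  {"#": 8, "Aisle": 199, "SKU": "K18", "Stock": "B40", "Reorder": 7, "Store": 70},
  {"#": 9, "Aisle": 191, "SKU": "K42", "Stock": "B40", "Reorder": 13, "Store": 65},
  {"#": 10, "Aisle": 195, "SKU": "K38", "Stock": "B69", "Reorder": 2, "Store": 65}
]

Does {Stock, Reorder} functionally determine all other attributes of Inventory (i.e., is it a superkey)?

Rows 2 and 10 have the same {Stock, Reorder} value (Stock=B69, Reorder=2) but are distinct tuples, so {Stock, Reorder} does not determine every attribute — not a superkey.

No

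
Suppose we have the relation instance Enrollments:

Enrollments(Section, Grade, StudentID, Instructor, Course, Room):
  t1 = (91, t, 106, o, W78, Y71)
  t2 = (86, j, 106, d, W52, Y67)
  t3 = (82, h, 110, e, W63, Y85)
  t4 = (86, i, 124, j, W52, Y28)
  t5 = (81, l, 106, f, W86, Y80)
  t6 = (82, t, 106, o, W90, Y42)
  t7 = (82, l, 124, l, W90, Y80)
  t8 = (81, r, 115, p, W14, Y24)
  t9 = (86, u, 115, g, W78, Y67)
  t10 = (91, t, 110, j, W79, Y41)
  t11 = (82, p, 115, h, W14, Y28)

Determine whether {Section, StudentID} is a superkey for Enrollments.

All 11 rows have distinct {Section, StudentID} values, so {Section, StudentID} → (all attributes) holds and {Section, StudentID} is a superkey.

Yes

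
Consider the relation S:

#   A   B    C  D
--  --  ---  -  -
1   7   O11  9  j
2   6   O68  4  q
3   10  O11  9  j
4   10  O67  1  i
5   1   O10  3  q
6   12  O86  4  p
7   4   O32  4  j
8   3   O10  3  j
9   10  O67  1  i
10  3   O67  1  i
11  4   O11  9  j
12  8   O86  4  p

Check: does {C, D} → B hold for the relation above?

(C=9, D=j): rows 1, 3, 11 → B = O11, O11, O11 ✓
(C=4, D=q): row 2 → B = O68 ✓
(C=1, D=i): rows 4, 9, 10 → B = O67, O67, O67 ✓
(C=3, D=q): row 5 → B = O10 ✓
(C=4, D=p): rows 6, 12 → B = O86, O86 ✓
(C=4, D=j): row 7 → B = O32 ✓
(C=3, D=j): row 8 → B = O10 ✓
Every {C, D} value is associated with a single B value, so {C, D} → B holds.

Yes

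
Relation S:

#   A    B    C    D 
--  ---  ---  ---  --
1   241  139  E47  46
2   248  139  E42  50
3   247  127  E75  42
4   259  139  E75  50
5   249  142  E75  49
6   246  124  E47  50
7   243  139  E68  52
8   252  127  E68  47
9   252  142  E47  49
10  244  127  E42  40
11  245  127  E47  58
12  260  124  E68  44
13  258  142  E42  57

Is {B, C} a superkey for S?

Yes

All 13 rows have distinct {B, C} values, so {B, C} → (all attributes) holds and {B, C} is a superkey.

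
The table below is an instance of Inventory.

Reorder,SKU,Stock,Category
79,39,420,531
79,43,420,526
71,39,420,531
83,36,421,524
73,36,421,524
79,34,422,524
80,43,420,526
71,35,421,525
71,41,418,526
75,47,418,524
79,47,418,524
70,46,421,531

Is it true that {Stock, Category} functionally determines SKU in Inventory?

Yes

(Stock=420, Category=531): 2 rows → SKU = 39, 39 ✓
(Stock=420, Category=526): 2 rows → SKU = 43, 43 ✓
(Stock=421, Category=524): 2 rows → SKU = 36, 36 ✓
(Stock=422, Category=524): 1 row → SKU = 34 ✓
(Stock=421, Category=525): 1 row → SKU = 35 ✓
(Stock=418, Category=526): 1 row → SKU = 41 ✓
(Stock=418, Category=524): 2 rows → SKU = 47, 47 ✓
(Stock=421, Category=531): 1 row → SKU = 46 ✓
Every {Stock, Category} value is associated with a single SKU value, so {Stock, Category} -> SKU holds.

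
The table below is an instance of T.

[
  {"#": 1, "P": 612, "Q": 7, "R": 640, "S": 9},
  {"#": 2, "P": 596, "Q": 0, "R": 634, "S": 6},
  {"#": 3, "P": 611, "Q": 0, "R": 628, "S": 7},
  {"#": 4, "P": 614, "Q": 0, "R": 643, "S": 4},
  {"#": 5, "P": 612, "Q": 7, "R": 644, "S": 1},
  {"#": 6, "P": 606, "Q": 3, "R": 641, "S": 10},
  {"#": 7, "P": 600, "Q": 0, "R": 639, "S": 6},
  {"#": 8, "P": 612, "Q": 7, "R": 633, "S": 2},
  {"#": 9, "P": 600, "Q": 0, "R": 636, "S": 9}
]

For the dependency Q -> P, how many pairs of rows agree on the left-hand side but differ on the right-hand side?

Q=7: all 3 rows agree on P — 0 pairs.
Q=0: violating pairs (2,3), (2,4), (2,7), (2,9), (3,4), (3,7), (3,9), (4,7), (4,9) — 9 pairs.

9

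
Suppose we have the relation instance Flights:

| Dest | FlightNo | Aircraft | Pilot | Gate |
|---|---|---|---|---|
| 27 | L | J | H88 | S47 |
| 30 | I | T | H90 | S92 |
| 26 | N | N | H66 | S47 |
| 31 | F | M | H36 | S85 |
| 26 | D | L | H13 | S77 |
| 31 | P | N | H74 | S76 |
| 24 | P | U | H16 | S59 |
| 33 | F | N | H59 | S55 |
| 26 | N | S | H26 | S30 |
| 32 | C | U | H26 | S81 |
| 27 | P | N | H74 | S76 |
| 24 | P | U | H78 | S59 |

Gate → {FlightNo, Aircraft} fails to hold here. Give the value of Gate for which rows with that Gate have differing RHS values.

S47

Gate=S47: 2 rows → {FlightNo,Aircraft} takes values {(L, J), (N, N)} — violation
Gate=S92: 1 row → {FlightNo,Aircraft} = (I, T) ✓
Gate=S85: 1 row → {FlightNo,Aircraft} = (F, M) ✓
Gate=S77: 1 row → {FlightNo,Aircraft} = (D, L) ✓
Gate=S76: 2 rows → {FlightNo,Aircraft} = (P, N), (P, N) ✓
Gate=S59: 2 rows → {FlightNo,Aircraft} = (P, U), (P, U) ✓
Gate=S55: 1 row → {FlightNo,Aircraft} = (F, N) ✓
Gate=S30: 1 row → {FlightNo,Aircraft} = (N, S) ✓
Gate=S81: 1 row → {FlightNo,Aircraft} = (C, U) ✓
The only Gate value with inconsistent RHS is Gate=S47.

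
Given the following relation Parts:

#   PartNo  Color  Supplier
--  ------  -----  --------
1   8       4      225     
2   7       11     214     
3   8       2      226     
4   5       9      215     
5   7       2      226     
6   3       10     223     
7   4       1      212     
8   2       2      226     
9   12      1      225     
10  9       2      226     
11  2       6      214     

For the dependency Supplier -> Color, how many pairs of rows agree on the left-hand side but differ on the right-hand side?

2

Supplier=225: violating pairs (1,9) — 1 pair.
Supplier=214: violating pairs (2,11) — 1 pair.
Supplier=226: all 4 rows agree on Color — 0 pairs.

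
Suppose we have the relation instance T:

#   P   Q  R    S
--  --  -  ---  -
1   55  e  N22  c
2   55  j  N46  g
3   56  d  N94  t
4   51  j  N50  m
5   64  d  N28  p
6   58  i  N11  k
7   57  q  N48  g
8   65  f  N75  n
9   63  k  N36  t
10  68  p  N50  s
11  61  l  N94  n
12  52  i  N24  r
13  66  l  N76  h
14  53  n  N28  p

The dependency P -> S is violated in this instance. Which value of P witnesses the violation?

55

P=55: rows 1, 2 → S takes values {c, g} — violation
P=56: row 3 → S = t ✓
P=51: row 4 → S = m ✓
P=64: row 5 → S = p ✓
P=58: row 6 → S = k ✓
P=57: row 7 → S = g ✓
P=65: row 8 → S = n ✓
P=63: row 9 → S = t ✓
P=68: row 10 → S = s ✓
P=61: row 11 → S = n ✓
P=52: row 12 → S = r ✓
P=66: row 13 → S = h ✓
P=53: row 14 → S = p ✓
The only P value with inconsistent S is P=55.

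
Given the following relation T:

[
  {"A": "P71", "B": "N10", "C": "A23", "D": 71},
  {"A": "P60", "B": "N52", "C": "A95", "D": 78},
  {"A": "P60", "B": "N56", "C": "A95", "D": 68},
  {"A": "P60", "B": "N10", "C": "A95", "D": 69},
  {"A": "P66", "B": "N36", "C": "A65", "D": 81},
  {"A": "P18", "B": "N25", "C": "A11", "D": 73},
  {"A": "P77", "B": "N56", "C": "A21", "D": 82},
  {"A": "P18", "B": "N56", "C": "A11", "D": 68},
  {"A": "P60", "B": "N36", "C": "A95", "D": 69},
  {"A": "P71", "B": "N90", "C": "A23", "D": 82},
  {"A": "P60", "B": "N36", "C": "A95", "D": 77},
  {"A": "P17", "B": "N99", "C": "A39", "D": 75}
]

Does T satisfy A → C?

A=P71: 2 rows → C = A23, A23 ✓
A=P60: 5 rows → C = A95, A95, A95, A95, A95 ✓
A=P66: 1 row → C = A65 ✓
A=P18: 2 rows → C = A11, A11 ✓
A=P77: 1 row → C = A21 ✓
A=P17: 1 row → C = A39 ✓
Every A value is associated with a single C value, so A → C holds.

Yes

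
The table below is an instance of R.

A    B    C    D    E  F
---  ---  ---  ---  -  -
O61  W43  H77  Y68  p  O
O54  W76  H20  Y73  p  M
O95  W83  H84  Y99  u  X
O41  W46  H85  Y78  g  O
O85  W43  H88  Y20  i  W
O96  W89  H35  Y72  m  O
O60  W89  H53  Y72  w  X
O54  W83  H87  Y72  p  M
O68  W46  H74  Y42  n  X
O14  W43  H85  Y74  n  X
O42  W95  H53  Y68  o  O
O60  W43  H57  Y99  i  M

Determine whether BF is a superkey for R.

All 12 rows have distinct BF values, so BF → (all attributes) holds and BF is a superkey.

Yes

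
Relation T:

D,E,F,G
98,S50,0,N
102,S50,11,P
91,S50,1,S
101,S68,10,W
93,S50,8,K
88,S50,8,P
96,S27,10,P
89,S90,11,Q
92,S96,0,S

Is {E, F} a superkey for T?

Two distinct rows share (E=S50, F=8), so {E, F} does not determine every attribute — not a superkey.

No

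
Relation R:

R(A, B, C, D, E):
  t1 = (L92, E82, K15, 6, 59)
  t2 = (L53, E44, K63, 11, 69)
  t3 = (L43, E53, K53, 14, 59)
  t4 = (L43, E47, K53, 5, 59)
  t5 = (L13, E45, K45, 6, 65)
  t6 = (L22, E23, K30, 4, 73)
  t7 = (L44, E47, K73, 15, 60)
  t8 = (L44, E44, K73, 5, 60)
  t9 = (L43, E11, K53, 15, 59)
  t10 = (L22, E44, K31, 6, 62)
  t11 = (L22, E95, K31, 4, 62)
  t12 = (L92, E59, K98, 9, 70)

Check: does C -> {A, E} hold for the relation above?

Yes

C=K15: row 1 → {A,E} = (L92, 59) ✓
C=K63: row 2 → {A,E} = (L53, 69) ✓
C=K53: rows 3, 4, 9 → {A,E} = (L43, 59), (L43, 59), (L43, 59) ✓
C=K45: row 5 → {A,E} = (L13, 65) ✓
C=K30: row 6 → {A,E} = (L22, 73) ✓
C=K73: rows 7, 8 → {A,E} = (L44, 60), (L44, 60) ✓
C=K31: rows 10, 11 → {A,E} = (L22, 62), (L22, 62) ✓
C=K98: row 12 → {A,E} = (L92, 70) ✓
Every C value is associated with a single {A, E} value, so C -> {A, E} holds.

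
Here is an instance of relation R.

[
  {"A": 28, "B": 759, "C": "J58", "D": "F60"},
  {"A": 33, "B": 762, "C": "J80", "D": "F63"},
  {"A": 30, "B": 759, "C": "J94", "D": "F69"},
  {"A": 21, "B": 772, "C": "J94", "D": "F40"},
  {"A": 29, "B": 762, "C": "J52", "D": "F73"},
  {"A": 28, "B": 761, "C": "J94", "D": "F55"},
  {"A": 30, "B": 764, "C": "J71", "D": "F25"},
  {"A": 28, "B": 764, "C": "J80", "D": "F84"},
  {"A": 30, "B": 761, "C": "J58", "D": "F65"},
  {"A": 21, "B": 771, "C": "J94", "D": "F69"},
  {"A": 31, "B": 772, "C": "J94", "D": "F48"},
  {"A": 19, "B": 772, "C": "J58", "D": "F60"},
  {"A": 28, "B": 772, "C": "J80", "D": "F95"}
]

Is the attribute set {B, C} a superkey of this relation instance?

Two distinct rows share (B=772, C=J94), so {B, C} does not determine every attribute — not a superkey.

No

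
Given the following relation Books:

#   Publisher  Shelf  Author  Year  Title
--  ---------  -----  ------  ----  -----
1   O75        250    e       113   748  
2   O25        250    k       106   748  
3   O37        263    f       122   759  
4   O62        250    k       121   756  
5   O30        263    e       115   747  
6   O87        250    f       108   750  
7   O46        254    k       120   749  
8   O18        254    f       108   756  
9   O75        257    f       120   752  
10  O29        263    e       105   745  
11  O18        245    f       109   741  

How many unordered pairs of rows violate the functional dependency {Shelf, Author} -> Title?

(Shelf=250, Author=k): violating pairs (2,4) — 1 pair.
(Shelf=263, Author=e): violating pairs (5,10) — 1 pair.

2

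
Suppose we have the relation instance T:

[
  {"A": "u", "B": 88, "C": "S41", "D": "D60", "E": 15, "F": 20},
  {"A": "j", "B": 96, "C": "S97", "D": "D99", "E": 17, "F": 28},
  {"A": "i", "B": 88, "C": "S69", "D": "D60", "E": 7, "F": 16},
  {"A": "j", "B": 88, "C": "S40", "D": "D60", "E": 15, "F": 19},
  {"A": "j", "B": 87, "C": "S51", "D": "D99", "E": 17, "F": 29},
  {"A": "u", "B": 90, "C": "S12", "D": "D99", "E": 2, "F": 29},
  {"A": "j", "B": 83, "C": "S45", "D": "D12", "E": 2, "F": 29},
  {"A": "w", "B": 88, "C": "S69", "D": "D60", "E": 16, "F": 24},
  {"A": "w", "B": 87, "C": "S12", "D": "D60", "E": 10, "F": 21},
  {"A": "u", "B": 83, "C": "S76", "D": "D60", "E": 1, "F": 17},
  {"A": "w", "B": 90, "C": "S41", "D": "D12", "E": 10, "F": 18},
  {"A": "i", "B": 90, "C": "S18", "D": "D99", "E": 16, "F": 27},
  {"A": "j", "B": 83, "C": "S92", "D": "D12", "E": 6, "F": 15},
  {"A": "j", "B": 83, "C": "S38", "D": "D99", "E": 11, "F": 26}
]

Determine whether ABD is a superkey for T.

Two distinct rows share (A=j, B=83, D=D12), so ABD does not determine every attribute — not a superkey.

No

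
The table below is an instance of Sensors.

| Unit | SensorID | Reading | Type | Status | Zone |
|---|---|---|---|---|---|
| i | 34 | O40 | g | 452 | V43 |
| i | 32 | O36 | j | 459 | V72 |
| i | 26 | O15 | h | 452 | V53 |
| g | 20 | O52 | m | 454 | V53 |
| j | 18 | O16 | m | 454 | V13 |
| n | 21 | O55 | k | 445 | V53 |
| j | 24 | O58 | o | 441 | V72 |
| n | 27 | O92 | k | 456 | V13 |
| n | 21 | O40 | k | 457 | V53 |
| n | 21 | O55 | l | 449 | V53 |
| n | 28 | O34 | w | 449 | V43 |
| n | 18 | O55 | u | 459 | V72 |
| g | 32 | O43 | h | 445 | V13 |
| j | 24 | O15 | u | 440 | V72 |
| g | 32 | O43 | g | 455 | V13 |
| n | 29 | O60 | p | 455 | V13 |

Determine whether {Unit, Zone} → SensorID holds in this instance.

No

(Unit=i, Zone=V43): 1 row → SensorID = 34 ✓
(Unit=i, Zone=V72): 1 row → SensorID = 32 ✓
(Unit=i, Zone=V53): 1 row → SensorID = 26 ✓
(Unit=g, Zone=V53): 1 row → SensorID = 20 ✓
(Unit=j, Zone=V13): 1 row → SensorID = 18 ✓
(Unit=n, Zone=V53): 3 rows → SensorID = 21, 21, 21 ✓
(Unit=j, Zone=V72): 2 rows → SensorID = 24, 24 ✓
(Unit=n, Zone=V13): 2 rows → SensorID takes values {27, 29} — violation
(Unit=n, Zone=V43): 1 row → SensorID = 28 ✓
(Unit=n, Zone=V72): 1 row → SensorID = 18 ✓
(Unit=g, Zone=V13): 2 rows → SensorID = 32, 32 ✓
Two rows agree on {Unit, Zone} but differ on SensorID, so {Unit, Zone} → SensorID does not hold.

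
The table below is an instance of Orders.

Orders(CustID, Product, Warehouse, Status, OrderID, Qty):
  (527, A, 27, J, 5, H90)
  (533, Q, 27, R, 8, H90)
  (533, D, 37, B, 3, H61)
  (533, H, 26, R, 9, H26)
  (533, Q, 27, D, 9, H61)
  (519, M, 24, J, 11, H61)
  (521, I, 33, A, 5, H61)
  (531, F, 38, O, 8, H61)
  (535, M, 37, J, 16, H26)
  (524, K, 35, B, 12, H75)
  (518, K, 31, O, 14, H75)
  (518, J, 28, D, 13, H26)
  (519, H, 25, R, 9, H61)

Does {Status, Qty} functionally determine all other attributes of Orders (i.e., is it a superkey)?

All 13 rows have distinct {Status, Qty} values, so {Status, Qty} → (all attributes) holds and {Status, Qty} is a superkey.

Yes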